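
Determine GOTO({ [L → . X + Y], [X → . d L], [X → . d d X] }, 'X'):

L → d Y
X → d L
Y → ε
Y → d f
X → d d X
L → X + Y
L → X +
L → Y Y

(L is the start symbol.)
{ [L → X . + Y] }

GOTO(I, 'X') = CLOSURE({ [A → αX.β] : [A → α.Xβ] ∈ I, X = 'X' })

Items with dot before 'X', with the dot advanced:
  [L → . X + Y] → [L → X . + Y]
Closure adds nothing (no advanced item has the dot before a non-terminal).

GOTO = { [L → X . + Y] }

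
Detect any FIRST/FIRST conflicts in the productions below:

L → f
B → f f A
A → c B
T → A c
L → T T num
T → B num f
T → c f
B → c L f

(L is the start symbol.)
Yes. L → f / L → T T num on { 'f' }; T → A c / T → B num f on { 'c' }; T → A c / T → c f on { 'c' }; T → B num f / T → c f on { 'c' }

A FIRST/FIRST conflict occurs when two productions N → α and N → β for the same non-terminal have FIRST(α) ∩ FIRST(β) ≠ ∅ (with ε ∈ FIRST of a nullable right-hand side, so two nullable alternatives also conflict).

FIRST sets of the non-terminals at (or reachable through a nullable prefix from) the front of some alternative:
  FIRST(T) = { 'c', 'f' }
  FIRST(A) = { 'c' }
  FIRST(B) = { 'c', 'f' }

Productions for L:
  L → f: FIRST = { 'f' }
  L → T T num: FIRST = { 'c', 'f' }
Productions for B:
  B → f f A: FIRST = { 'f' }
  B → c L f: FIRST = { 'c' }
Productions for T:
  T → A c: FIRST = { 'c' }
  T → B num f: FIRST = { 'c', 'f' }
  T → c f: FIRST = { 'c' }
A has only one production, so no FIRST/FIRST conflict is possible there.

Conflict for L: L → f and L → T T num
  Overlap: { 'f' }
Conflict for T: T → A c and T → B num f
  Overlap: { 'c' }
Conflict for T: T → A c and T → c f
  Overlap: { 'c' }
Conflict for T: T → B num f and T → c f
  Overlap: { 'c' }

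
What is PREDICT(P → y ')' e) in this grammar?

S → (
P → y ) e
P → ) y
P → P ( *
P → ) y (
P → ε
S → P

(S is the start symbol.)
PREDICT(P → y ')' e) = (FIRST(RHS) \ {ε}) ∪ (FOLLOW(P) if ε ∈ FIRST(RHS), i.e. RHS ⇒* ε)
FIRST(y ')' e) = { 'y' }
ε ∉ FIRST(y ')' e), so FOLLOW(P) is not added.
PREDICT(P → y ')' e) = { 'y' }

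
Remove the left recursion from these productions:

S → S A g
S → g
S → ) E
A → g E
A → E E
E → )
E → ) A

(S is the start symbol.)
S is directly left-recursive. The standard transformation for
  A → A α₁ | ... | A α_m | β₁ | ... | β_n
is
  A  → β₁ A' | ... | β_n A'
  A' → α₁ A' | ... | α_m A' | ε

S → g becomes S → g S'
S → ) E becomes S → ) E S'
S → S A g becomes S' → A g S'
Add S' → ε

Productions for other non-terminals are unchanged:
  A → g E
  A → E E
  E → )
  E → ) A

Resulting grammar:
S → g S'
S → ) E S'
S' → A g S'
S' → ε
A → g E
A → E E
E → )
E → ) A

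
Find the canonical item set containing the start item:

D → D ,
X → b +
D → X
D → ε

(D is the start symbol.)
{ [D → . D ,], [D → . X], [D → .], [D' → . D], [X → . b +] }

First, augment the grammar with D' → D
I₀ = CLOSURE({ [D' → . D] }):
  [D' → . D] has the dot before D: add [D → . D ,], [D → . X], [D → .]
  [D → . X] has the dot before X: add [X → . b +]
No further items can be added.

I₀ = { [D → . D ,], [D → . X], [D → .], [D' → . D], [X → . b +] }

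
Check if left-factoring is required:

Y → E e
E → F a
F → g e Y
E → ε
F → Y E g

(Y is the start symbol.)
Left-factoring is needed when two productions for the same non-terminal
share a common prefix on the right-hand side.

Productions for E:
  E → F a
  E → ε
Productions for F:
  F → g e Y
  F → Y E g

No common prefixes found.

Answer: No, left-factoring is not needed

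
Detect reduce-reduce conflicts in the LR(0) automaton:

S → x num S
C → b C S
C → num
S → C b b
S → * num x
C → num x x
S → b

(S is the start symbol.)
No reduce-reduce conflicts

A reduce-reduce conflict occurs when an LR(0) state has two complete items [A → α .] and [B → β .] — both call for a reduction, and with no lookahead the parser cannot choose between them.

Augment with S' → S and build the canonical LR(0) collection (I0 = CLOSURE({[S' → . S]}), then GOTO on every symbol after a dot until no new states appear). It has 18 states:
  I0: { [C → . b C S], [C → . num x x], [C → . num], [S → . * num x], [S → . C b b], [S → . b], [S → . x num S], [S' → . S] }  — shift
  I1: { [S → * . num x] }  — shift
  I2: { [S → C . b b] }  — shift
  I3: { [S' → S .] }  — accept
  I4: { [C → . b C S], [C → . num x x], [C → . num], [C → b . C S], [S → b .] }  — shift, reduce
  I5: { [C → num . x x], [C → num .] }  — shift, reduce
  I6: { [S → x . num S] }  — shift
  I7: { [C → . b C S], [C → . num x x], [C → . num], [S → . * num x], [S → . C b b], [S → . b], [S → . x num S], [S → x num . S] }  — shift
  I8: { [S → x num S .] }  — reduce
  I9: { [C → num x . x] }  — shift
  I10: { [C → num x x .] }  — reduce
  I11: { [C → . b C S], [C → . num x x], [C → . num], [C → b C . S], [S → . * num x], [S → . C b b], [S → . b], [S → . x num S] }  — shift
  I12: { [C → . b C S], [C → . num x x], [C → . num], [C → b . C S] }  — shift
  I13: { [C → b C S .] }  — reduce
  I14: { [S → C b . b] }  — shift
  I15: { [S → C b b .] }  — reduce
  I16: { [S → * num . x] }  — shift
  I17: { [S → * num x .] }  — reduce

No state contains more than one complete item.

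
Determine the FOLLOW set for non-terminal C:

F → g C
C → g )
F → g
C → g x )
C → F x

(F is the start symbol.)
In F → g C: C is at the end, add FOLLOW(F)

The FOLLOW sets referred to above (computed the same way, to a fixed point):
  FOLLOW(F) = { $, 'x' }

Taking the union: FOLLOW(C) = { $, 'x' }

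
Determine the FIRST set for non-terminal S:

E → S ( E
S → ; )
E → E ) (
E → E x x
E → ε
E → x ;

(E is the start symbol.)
To compute FIRST(S), examine every production with S on the left-hand side, reading each right-hand side left to right until a non-nullable symbol is reached.

From S → ; ):
  - ';' is a terminal: add ';' and stop

Collecting: FIRST(S) = { ';' }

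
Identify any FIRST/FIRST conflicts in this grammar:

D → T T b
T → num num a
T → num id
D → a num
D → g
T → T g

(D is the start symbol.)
FIRST sets of the non-terminals at (or reachable through a nullable prefix from) the front of some alternative:
  FIRST(T) = { 'num' }

Productions for D:
  D → T T b: FIRST = { 'num' }
  D → a num: FIRST = { 'a' }
  D → g: FIRST = { 'g' }
Productions for T:
  T → num num a: FIRST = { 'num' }
  T → num id: FIRST = { 'num' }
  T → T g: FIRST = { 'num' }

Conflict for T: T → num num a and T → num id
  Overlap: { 'num' }
Conflict for T: T → num num a and T → T g
  Overlap: { 'num' }
Conflict for T: T → num id and T → T g
  Overlap: { 'num' }

Answer: Yes. T → num num a / T → num id on { 'num' }; T → num num a / T → T g on { 'num' }; T → num id / T → T g on { 'num' }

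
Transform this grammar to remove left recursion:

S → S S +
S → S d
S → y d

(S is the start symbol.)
S → y d S'
S' → S + S'
S' → d S'
S' → ε

S is directly left-recursive. The standard transformation for
  A → A α₁ | ... | A α_m | β₁ | ... | β_n
is
  A  → β₁ A' | ... | β_n A'
  A' → α₁ A' | ... | α_m A' | ε

S → y d becomes S → y d S'
S → S S + becomes S' → S + S'
S → S d becomes S' → d S'
Add S' → ε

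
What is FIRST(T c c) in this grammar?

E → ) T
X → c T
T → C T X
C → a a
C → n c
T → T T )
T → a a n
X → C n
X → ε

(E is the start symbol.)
{ 'a', 'n' }

FIRST sets of the non-terminals involved (from the grammar, by fixed-point iteration):
  FIRST(T) = { 'a', 'n' }

To compute FIRST(T c c), process the symbols left to right:
Symbol T is a non-terminal. Add FIRST(T) \ {ε} = { 'a', 'n' }
T is not nullable (ε ∉ FIRST(T)), so stop here.
FIRST(T c c) = { 'a', 'n' }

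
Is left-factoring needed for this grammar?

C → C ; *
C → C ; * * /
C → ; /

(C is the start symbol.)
Yes, C has productions with common prefix 'C ; *'

Left-factoring is needed when two productions for the same non-terminal
share a common prefix on the right-hand side.

Productions for C:
  C → C ; *
  C → C ; * * /
  C → ; /

Found common prefix 'C ; *' in productions for C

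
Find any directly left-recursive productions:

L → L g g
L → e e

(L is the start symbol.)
Yes, L is left-recursive

Direct left recursion occurs when N → N α for some non-terminal N (the right-hand side begins with the left-hand side itself).

L → L g g: LEFT RECURSIVE (starts with L)
L → e e: starts with e

The grammar has direct left recursion on: L.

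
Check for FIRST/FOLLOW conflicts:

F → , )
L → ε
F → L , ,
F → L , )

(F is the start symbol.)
No FIRST/FOLLOW conflicts.

A FIRST/FOLLOW conflict occurs when a non-terminal N has a nullable alternative N → β (β ⇒* ε) and another alternative N → α with FIRST(α) ∩ FOLLOW(N) ≠ ∅: on such a lookahead the parser cannot decide between expanding α and letting N vanish via β.

Nullable non-terminals: L.
L has a nullable alternative but only one production, so nothing to check.

F has no nullable alternative, so no FIRST/FOLLOW check is needed there.

No FIRST/FOLLOW conflicts found.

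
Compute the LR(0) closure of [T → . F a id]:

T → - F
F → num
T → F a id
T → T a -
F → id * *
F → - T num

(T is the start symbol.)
Start with: [T → . F a id]
  [T → . F a id] has the dot before F: add [F → . num], [F → . id * *], [F → . - T num]
No further items can be added.

CLOSURE = { [F → . - T num], [F → . id * *], [F → . num], [T → . F a id] }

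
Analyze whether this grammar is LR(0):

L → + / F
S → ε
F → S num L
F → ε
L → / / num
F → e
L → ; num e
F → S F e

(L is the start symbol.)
Augment with L' → L and build the canonical LR(0) collection (I0 = CLOSURE({[L' → . L]}), then GOTO on every symbol after a dot until no new states appear). It has 17 states:
  I0: { [L → . + / F], [L → . / / num], [L → . ; num e], [L' → . L] }  — shift
  I1: { [L → + . / F] }  — shift
  I2: { [L → / . / num] }  — shift
  I3: { [L → ; . num e] }  — shift
  I4: { [L' → L .] }  — accept
  I5: { [L → ; num . e] }  — shift
  I6: { [L → ; num e .] }  — reduce
  I7: { [L → / / . num] }  — shift
  I8: { [L → / / num .] }  — reduce
  I9: { [F → . S F e], [F → . S num L], [F → . e], [F → .], [L → + / . F], [S → .] }  — shift, 2 reduces
  I10: { [L → + / F .] }  — reduce
  I11: { [F → . S F e], [F → . S num L], [F → . e], [F → .], [F → S . F e], [F → S . num L], [S → .] }  — shift, 2 reduces
  I12: { [F → e .] }  — reduce
  I13: { [F → S F . e] }  — shift
  I14: { [F → S num . L], [L → . + / F], [L → . / / num], [L → . ; num e] }  — shift
  I15: { [F → S num L .] }  — reduce
  I16: { [F → S F e .] }  — reduce

Conflict in state I9:
  Shift-reduce conflict between [F → .] and [F → . e]
So the grammar is NOT LR(0).

Answer: No. Shift-reduce conflict between [F → .] and [F → . e]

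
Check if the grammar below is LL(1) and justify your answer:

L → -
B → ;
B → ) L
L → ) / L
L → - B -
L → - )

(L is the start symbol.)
A grammar is LL(1) if for each non-terminal N with multiple productions, the predict sets of those productions are pairwise disjoint, where PREDICT(N → α) = (FIRST(α) \ {ε}) ∪ (FOLLOW(N) if α ⇒* ε).

For L:
  PREDICT(L → '-') = { '-' }
  PREDICT(L → ')' '/' L) = { ')' }
  PREDICT(L → '-' B '-') = { '-' }
  PREDICT(L → '-' ')') = { '-' }
For B:
  PREDICT(B → ';') = { ';' }
  PREDICT(B → ')' L) = { ')' }

Conflict found: Predict set conflict for L: { '-' }
The grammar is NOT LL(1).

Answer: No. Predict set conflict for L: { '-' }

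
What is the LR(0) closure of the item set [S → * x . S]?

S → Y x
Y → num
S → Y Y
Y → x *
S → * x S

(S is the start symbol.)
Start with: [S → * x . S]
  [S → * x . S] has the dot before S: add [S → . Y x], [S → . Y Y], [S → . * x S]
  [S → . Y x] has the dot before Y: add [Y → . num], [Y → . x *]
No further items can be added.

CLOSURE = { [S → * x . S], [S → . * x S], [S → . Y Y], [S → . Y x], [Y → . num], [Y → . x *] }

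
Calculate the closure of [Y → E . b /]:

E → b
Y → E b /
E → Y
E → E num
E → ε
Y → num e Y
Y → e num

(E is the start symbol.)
To compute CLOSURE, for each item [A → α.Bβ] where B is a non-terminal, add [B → .γ] for all productions B → γ; repeat for the newly added items until nothing changes.

Start with: [Y → E . b /]
The dot precedes the terminal b, so nothing is added.

CLOSURE = { [Y → E . b /] }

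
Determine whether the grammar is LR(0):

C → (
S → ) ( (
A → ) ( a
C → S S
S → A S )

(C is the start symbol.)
Yes, the grammar is LR(0)

A grammar is LR(0) if no state in the canonical LR(0) collection has:
  - both a shift item (dot before a terminal) and a complete item (shift-reduce conflict), or
  - two or more complete items (reduce-reduce conflict; the accept item [C' → C .] counts as a complete item here).

Augment with C' → C and build the canonical LR(0) collection (I0 = CLOSURE({[C' → . C]}), then GOTO on every symbol after a dot until no new states appear). It has 12 states:
  I0: { [A → . ) ( a], [C → . (], [C → . S S], [C' → . C], [S → . ) ( (], [S → . A S )] }  — shift
  I1: { [C → ( .] }  — reduce
  I2: { [A → ) . ( a], [S → ) . ( (] }  — shift
  I3: { [A → . ) ( a], [S → . ) ( (], [S → . A S )], [S → A . S )] }  — shift
  I4: { [C' → C .] }  — accept
  I5: { [A → . ) ( a], [C → S . S], [S → . ) ( (], [S → . A S )] }  — shift
  I6: { [C → S S .] }  — reduce
  I7: { [S → A S . )] }  — shift
  I8: { [S → A S ) .] }  — reduce
  I9: { [A → ) ( . a], [S → ) ( . (] }  — shift
  I10: { [S → ) ( ( .] }  — reduce
  I11: { [A → ) ( a .] }  — reduce

Every state is either a pure shift/goto state or contains exactly one complete item and nothing to shift — no conflicts. The grammar is LR(0).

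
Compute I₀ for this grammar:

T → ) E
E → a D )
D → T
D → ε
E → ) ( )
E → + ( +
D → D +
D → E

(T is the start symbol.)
First, augment the grammar with T' → T
I₀ = CLOSURE({ [T' → . T] }):
  [T' → . T] has the dot before T: add [T → . ) E]
No further items can be added.

I₀ = { [T → . ) E], [T' → . T] }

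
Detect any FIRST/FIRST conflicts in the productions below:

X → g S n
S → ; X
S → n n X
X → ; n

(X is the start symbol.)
A FIRST/FIRST conflict occurs when two productions N → α and N → β for the same non-terminal have FIRST(α) ∩ FIRST(β) ≠ ∅ (with ε ∈ FIRST of a nullable right-hand side, so two nullable alternatives also conflict).

Productions for X:
  X → g S n: FIRST = { 'g' }
  X → ; n: FIRST = { ';' }
Productions for S:
  S → ; X: FIRST = { ';' }
  S → n n X: FIRST = { 'n' }

All alternatives of each non-terminal have pairwise disjoint FIRST sets.

Answer: No FIRST/FIRST conflicts.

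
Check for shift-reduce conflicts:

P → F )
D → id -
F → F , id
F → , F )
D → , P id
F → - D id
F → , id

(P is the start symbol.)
No shift-reduce conflicts

A shift-reduce conflict occurs when an LR(0) state has both:
  - a complete (reduce) item [A → α .] (dot at the end), and
  - a shift item [B → β . c γ] (dot before a terminal).

Augment with P' → P and build the canonical LR(0) collection (I0 = CLOSURE({[P' → . P]}), then GOTO on every symbol after a dot until no new states appear). It has 18 states:
  I0: { [F → . , F )], [F → . , id], [F → . - D id], [F → . F , id], [P → . F )], [P' → . P] }  — shift
  I1: { [F → , . F )], [F → , . id], [F → . , F )], [F → . , id], [F → . - D id], [F → . F , id] }  — shift
  I2: { [D → . , P id], [D → . id -], [F → - . D id] }  — shift
  I3: { [F → F . , id], [P → F . )] }  — shift
  I4: { [P' → P .] }  — accept
  I5: { [P → F ) .] }  — reduce
  I6: { [F → F , . id] }  — shift
  I7: { [F → F , id .] }  — reduce
  I8: { [D → , . P id], [F → . , F )], [F → . , id], [F → . - D id], [F → . F , id], [P → . F )] }  — shift
  I9: { [F → - D . id] }  — shift
  I10: { [D → id . -] }  — shift
  I11: { [D → id - .] }  — reduce
  I12: { [F → - D id .] }  — reduce
  I13: { [D → , P . id] }  — shift
  I14: { [D → , P id .] }  — reduce
  I15: { [F → , F . )], [F → F . , id] }  — shift
  I16: { [F → , id .] }  — reduce
  I17: { [F → , F ) .] }  — reduce

No state contains both a complete item and a shift item.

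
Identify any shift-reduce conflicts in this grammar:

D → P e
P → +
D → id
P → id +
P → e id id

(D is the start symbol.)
Yes — I5: [D → id .] vs [P → id . +]

Augment with D' → D and build the canonical LR(0) collection (I0 = CLOSURE({[D' → . D]}), then GOTO on every symbol after a dot until no new states appear). It has 10 states:
  I0: { [D → . P e], [D → . id], [D' → . D], [P → . +], [P → . e id id], [P → . id +] }  — shift
  I1: { [P → + .] }  — reduce
  I2: { [D' → D .] }  — accept
  I3: { [D → P . e] }  — shift
  I4: { [P → e . id id] }  — shift
  I5: { [D → id .], [P → id . +] }  — shift, reduce
  I6: { [P → id + .] }  — reduce
  I7: { [P → e id . id] }  — shift
  I8: { [P → e id id .] }  — reduce
  I9: { [D → P e .] }  — reduce

I5 contains reduce item [D → id .] and shift item [P → id . +] — shift-reduce conflict.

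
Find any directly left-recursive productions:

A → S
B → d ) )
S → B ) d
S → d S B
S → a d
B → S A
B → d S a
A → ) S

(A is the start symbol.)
A → S: starts with S
B → d ) ): starts with d
S → B ) d: starts with B
S → d S B: starts with d
S → a d: starts with a
B → S A: starts with S
B → d S a: starts with d
A → ) S: starts with ')'

No direct left recursion found.

Answer: No direct left recursion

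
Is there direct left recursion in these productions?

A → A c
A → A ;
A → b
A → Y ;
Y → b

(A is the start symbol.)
Yes, A is left-recursive

Direct left recursion occurs when N → N α for some non-terminal N (the right-hand side begins with the left-hand side itself).

A → A c: LEFT RECURSIVE (starts with A)
A → A ;: LEFT RECURSIVE (starts with A)
A → b: starts with b
A → Y ;: starts with Y
Y → b: starts with b

The grammar has direct left recursion on: A.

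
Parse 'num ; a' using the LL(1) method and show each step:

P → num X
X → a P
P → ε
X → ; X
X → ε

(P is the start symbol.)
Stack is shown with the top on the left.

Stack    Input      Action
--------------------------
P $      num ; a $  output P → num X
num X $  num ; a $  match 'num'
X $      ; a $      output X → ; X
; X $    ; a $      match ';'
X $      a $        output X → a P
a P $    a $        match 'a'
P $      $          output P → ε
$        $          accept

The string is accepted.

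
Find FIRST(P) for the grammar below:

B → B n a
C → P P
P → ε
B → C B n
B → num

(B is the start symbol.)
To compute FIRST(P), examine every production with P on the left-hand side, reading each right-hand side left to right until a non-nullable symbol is reached.

From P → ε:
  - ε-production, so ε ∈ FIRST(P)

Collecting: FIRST(P) = { ε }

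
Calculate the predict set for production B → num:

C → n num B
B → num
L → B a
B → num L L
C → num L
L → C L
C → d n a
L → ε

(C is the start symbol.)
{ 'num' }

PREDICT(B → num) = (FIRST(RHS) \ {ε}) ∪ (FOLLOW(B) if ε ∈ FIRST(RHS), i.e. RHS ⇒* ε)
FIRST(num) = { 'num' }
ε ∉ FIRST(num), so FOLLOW(B) is not added.
PREDICT(B → num) = { 'num' }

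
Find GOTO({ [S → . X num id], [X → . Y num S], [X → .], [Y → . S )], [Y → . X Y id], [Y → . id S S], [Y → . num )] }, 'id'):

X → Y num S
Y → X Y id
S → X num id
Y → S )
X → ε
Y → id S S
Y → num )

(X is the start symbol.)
GOTO(I, 'id') = CLOSURE({ [A → αX.β] : [A → α.Xβ] ∈ I, X = 'id' })

Items with dot before 'id', with the dot advanced:
  [Y → . id S S] → [Y → id . S S]
Closure of the advanced items:
  [Y → id . S S] has the dot before S: add [S → . X num id]
  [S → . X num id] has the dot before X: add [X → . Y num S], [X → .]
  [X → . Y num S] has the dot before Y: add [Y → . X Y id], [Y → . S )], [Y → . id S S], [Y → . num )]

GOTO = { [S → . X num id], [X → . Y num S], [X → .], [Y → . S )], [Y → . X Y id], [Y → . id S S], [Y → . num )], [Y → id . S S] }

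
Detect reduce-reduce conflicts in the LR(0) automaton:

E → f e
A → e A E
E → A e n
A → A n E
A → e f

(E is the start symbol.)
A reduce-reduce conflict occurs when an LR(0) state has two complete items [A → α .] and [B → β .] — both call for a reduction, and with no lookahead the parser cannot choose between them.

Augment with E' → E and build the canonical LR(0) collection (I0 = CLOSURE({[E' → . E]}), then GOTO on every symbol after a dot until no new states appear). It has 13 states:
  I0: { [A → . A n E], [A → . e A E], [A → . e f], [E → . A e n], [E → . f e], [E' → . E] }  — shift
  I1: { [A → A . n E], [E → A . e n] }  — shift
  I2: { [E' → E .] }  — accept
  I3: { [A → . A n E], [A → . e A E], [A → . e f], [A → e . A E], [A → e . f] }  — shift
  I4: { [E → f . e] }  — shift
  I5: { [E → f e .] }  — reduce
  I6: { [A → . A n E], [A → . e A E], [A → . e f], [A → A . n E], [A → e A . E], [E → . A e n], [E → . f e] }  — shift
  I7: { [A → e f .] }  — reduce
  I8: { [A → e A E .] }  — reduce
  I9: { [A → . A n E], [A → . e A E], [A → . e f], [A → A n . E], [E → . A e n], [E → . f e] }  — shift
  I10: { [A → A n E .] }  — reduce
  I11: { [E → A e . n] }  — shift
  I12: { [E → A e n .] }  — reduce

No state contains more than one complete item.

Answer: No reduce-reduce conflicts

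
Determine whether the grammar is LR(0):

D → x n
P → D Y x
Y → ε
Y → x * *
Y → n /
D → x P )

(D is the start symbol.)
No. Shift-reduce conflict between [Y → .] and [Y → . n /]

A grammar is LR(0) if no state in the canonical LR(0) collection has:
  - both a shift item (dot before a terminal) and a complete item (shift-reduce conflict), or
  - two or more complete items (reduce-reduce conflict; the accept item [D' → D .] counts as a complete item here).

Augment with D' → D and build the canonical LR(0) collection (I0 = CLOSURE({[D' → . D]}), then GOTO on every symbol after a dot until no new states appear). It has 14 states:
  I0: { [D → . x P )], [D → . x n], [D' → . D] }  — shift
  I1: { [D' → D .] }  — accept
  I2: { [D → . x P )], [D → . x n], [D → x . P )], [D → x . n], [P → . D Y x] }  — shift
  I3: { [P → D . Y x], [Y → . n /], [Y → . x * *], [Y → .] }  — shift, reduce
  I4: { [D → x P . )] }  — shift
  I5: { [D → x n .] }  — reduce
  I6: { [D → x P ) .] }  — reduce
  I7: { [P → D Y . x] }  — shift
  I8: { [Y → n . /] }  — shift
  I9: { [Y → x . * *] }  — shift
  I10: { [Y → x * . *] }  — shift
  I11: { [Y → x * * .] }  — reduce
  I12: { [Y → n / .] }  — reduce
  I13: { [P → D Y x .] }  — reduce

Conflict in state I3:
  Shift-reduce conflict between [Y → .] and [Y → . n /]
So the grammar is NOT LR(0).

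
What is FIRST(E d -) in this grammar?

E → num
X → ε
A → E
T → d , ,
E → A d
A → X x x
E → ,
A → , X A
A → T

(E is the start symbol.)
FIRST sets of the non-terminals involved (from the grammar, by fixed-point iteration):
  FIRST(E) = { ',', 'd', 'num', 'x' }

To compute FIRST(E d -), process the symbols left to right:
Symbol E is a non-terminal. Add FIRST(E) \ {ε} = { ',', 'd', 'num', 'x' }
E is not nullable (ε ∉ FIRST(E)), so stop here.
FIRST(E d -) = { ',', 'd', 'num', 'x' }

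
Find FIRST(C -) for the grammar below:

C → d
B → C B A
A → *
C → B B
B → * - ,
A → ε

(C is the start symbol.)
{ '*', 'd' }

FIRST sets of the non-terminals involved (from the grammar, by fixed-point iteration):
  FIRST(C) = { '*', 'd' }

To compute FIRST(C -), process the symbols left to right:
Symbol C is a non-terminal. Add FIRST(C) \ {ε} = { '*', 'd' }
C is not nullable (ε ∉ FIRST(C)), so stop here.
FIRST(C -) = { '*', 'd' }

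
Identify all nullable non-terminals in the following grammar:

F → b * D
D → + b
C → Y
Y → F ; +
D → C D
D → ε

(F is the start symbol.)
A non-terminal is nullable if it can derive ε (the empty string): either it has an ε-production, or it has a production whose right-hand side consists entirely of nullable non-terminals.

ε-productions: D → ε
So D is immediately nullable.
No further non-terminal can be added: every production for the remaining non-terminals contains a terminal or a non-nullable non-terminal.
Nullable = { 'D' }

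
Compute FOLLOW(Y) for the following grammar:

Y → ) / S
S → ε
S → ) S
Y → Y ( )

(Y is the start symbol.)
To compute FOLLOW(Y), find every occurrence of Y on a right-hand side N → α Y β: add FIRST(β) \ {ε}, and if β is empty or nullable also add FOLLOW(N). Iterate to a fixed point.

Y is the start symbol, so $ ∈ FOLLOW(Y).
In Y → Y ( ): Y is followed by '(' ')', add FIRST('(' ')') \ {ε} = { '(' }

Taking the union: FOLLOW(Y) = { $, '(' }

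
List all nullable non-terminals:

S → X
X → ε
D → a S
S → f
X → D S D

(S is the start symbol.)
{ 'S', 'X' }

A non-terminal is nullable if it can derive ε (the empty string): either it has an ε-production, or it has a production whose right-hand side consists entirely of nullable non-terminals.

ε-productions: X → ε
So X is immediately nullable.
S → X: every symbol on the right is nullable, so S is nullable too.
No further non-terminal can be added: every production for the remaining non-terminals contains a terminal or a non-nullable non-terminal.
Nullable = { 'S', 'X' }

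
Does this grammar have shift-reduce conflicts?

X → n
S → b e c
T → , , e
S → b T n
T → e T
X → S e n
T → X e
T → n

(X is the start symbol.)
No shift-reduce conflicts

A shift-reduce conflict occurs when an LR(0) state has both:
  - a complete (reduce) item [A → α .] (dot at the end), and
  - a shift item [B → β . c γ] (dot before a terminal).

Augment with X' → X and build the canonical LR(0) collection (I0 = CLOSURE({[X' → . X]}), then GOTO on every symbol after a dot until no new states appear). It has 19 states:
  I0: { [S → . b T n], [S → . b e c], [X → . S e n], [X → . n], [X' → . X] }  — shift
  I1: { [X → S . e n] }  — shift
  I2: { [X' → X .] }  — accept
  I3: { [S → . b T n], [S → . b e c], [S → b . T n], [S → b . e c], [T → . , , e], [T → . X e], [T → . e T], [T → . n], [X → . S e n], [X → . n] }  — shift
  I4: { [X → n .] }  — reduce
  I5: { [T → , . , e] }  — shift
  I6: { [S → b T . n] }  — shift
  I7: { [T → X . e] }  — shift
  I8: { [S → . b T n], [S → . b e c], [S → b e . c], [T → . , , e], [T → . X e], [T → . e T], [T → . n], [T → e . T], [X → . S e n], [X → . n] }  — shift
  I9: { [T → n .], [X → n .] }  — 2 reduces
  I10: { [T → e T .] }  — reduce
  I11: { [S → b e c .] }  — reduce
  I12: { [S → . b T n], [S → . b e c], [T → . , , e], [T → . X e], [T → . e T], [T → . n], [T → e . T], [X → . S e n], [X → . n] }  — shift
  I13: { [T → X e .] }  — reduce
  I14: { [S → b T n .] }  — reduce
  I15: { [T → , , . e] }  — shift
  I16: { [T → , , e .] }  — reduce
  I17: { [X → S e . n] }  — shift
  I18: { [X → S e n .] }  — reduce

No state contains both a complete item and a shift item.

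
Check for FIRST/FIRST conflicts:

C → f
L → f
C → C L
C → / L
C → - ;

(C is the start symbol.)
Yes. C → f / C → C L on { 'f' }; C → C L / C → '/' L on { '/' }; C → C L / C → '-' ';' on { '-' }

FIRST sets of the non-terminals at (or reachable through a nullable prefix from) the front of some alternative:
  FIRST(C) = { '-', '/', 'f' }

Productions for C:
  C → f: FIRST = { 'f' }
  C → C L: FIRST = { '-', '/', 'f' }
  C → / L: FIRST = { '/' }
  C → - ;: FIRST = { '-' }
L has only one production, so no FIRST/FIRST conflict is possible there.

Conflict for C: C → f and C → C L
  Overlap: { 'f' }
Conflict for C: C → C L and C → / L
  Overlap: { '/' }
Conflict for C: C → C L and C → - ;
  Overlap: { '-' }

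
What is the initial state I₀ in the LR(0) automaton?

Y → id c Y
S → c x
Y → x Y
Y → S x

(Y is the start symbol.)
{ [S → . c x], [Y → . S x], [Y → . id c Y], [Y → . x Y], [Y' → . Y] }

First, augment the grammar with Y' → Y
I₀ = CLOSURE({ [Y' → . Y] }):
  [Y' → . Y] has the dot before Y: add [Y → . id c Y], [Y → . x Y], [Y → . S x]
  [Y → . S x] has the dot before S: add [S → . c x]
No further items can be added.

I₀ = { [S → . c x], [Y → . S x], [Y → . id c Y], [Y → . x Y], [Y' → . Y] }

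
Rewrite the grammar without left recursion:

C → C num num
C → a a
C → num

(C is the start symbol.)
C → a a C'
C → num C'
C' → num num C'
C' → ε

C is directly left-recursive. The standard transformation for
  A → A α₁ | ... | A α_m | β₁ | ... | β_n
is
  A  → β₁ A' | ... | β_n A'
  A' → α₁ A' | ... | α_m A' | ε

C → a a becomes C → a a C'
C → num becomes C → num C'
C → C num num becomes C' → num num C'
Add C' → ε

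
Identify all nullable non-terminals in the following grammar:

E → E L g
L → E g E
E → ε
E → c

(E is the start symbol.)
A non-terminal is nullable if it can derive ε (the empty string): either it has an ε-production, or it has a production whose right-hand side consists entirely of nullable non-terminals.

ε-productions: E → ε
So E is immediately nullable.
No further non-terminal can be added: every production for the remaining non-terminals contains a terminal or a non-nullable non-terminal.
Nullable = { 'E' }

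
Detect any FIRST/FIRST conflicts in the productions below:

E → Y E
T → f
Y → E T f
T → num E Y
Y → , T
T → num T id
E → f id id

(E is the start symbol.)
A FIRST/FIRST conflict occurs when two productions N → α and N → β for the same non-terminal have FIRST(α) ∩ FIRST(β) ≠ ∅ (with ε ∈ FIRST of a nullable right-hand side, so two nullable alternatives also conflict).

FIRST sets of the non-terminals at (or reachable through a nullable prefix from) the front of some alternative:
  FIRST(Y) = { ',', 'f' }
  FIRST(E) = { ',', 'f' }

Productions for E:
  E → Y E: FIRST = { ',', 'f' }
  E → f id id: FIRST = { 'f' }
Productions for T:
  T → f: FIRST = { 'f' }
  T → num E Y: FIRST = { 'num' }
  T → num T id: FIRST = { 'num' }
Productions for Y:
  Y → E T f: FIRST = { ',', 'f' }
  Y → , T: FIRST = { ',' }

Conflict for E: E → Y E and E → f id id
  Overlap: { 'f' }
Conflict for T: T → num E Y and T → num T id
  Overlap: { 'num' }
Conflict for Y: Y → E T f and Y → , T
  Overlap: { ',' }

Answer: Yes. E → Y E / E → f id id on { 'f' }; T → num E Y / T → num T id on { 'num' }; Y → E T f / Y → ',' T on { ',' }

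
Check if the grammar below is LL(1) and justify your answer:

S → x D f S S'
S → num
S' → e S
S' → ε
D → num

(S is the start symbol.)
No. Predict set conflict for S': { 'e' }

A grammar is LL(1) if for each non-terminal N with multiple productions, the predict sets of those productions are pairwise disjoint, where PREDICT(N → α) = (FIRST(α) \ {ε}) ∪ (FOLLOW(N) if α ⇒* ε).

Relevant sets:
  FOLLOW(S') = { $, 'e' }

For S:
  PREDICT(S → x D f S S') = { 'x' }
  PREDICT(S → num) = { 'num' }
For S':
  PREDICT(S' → e S) = { 'e' }
  PREDICT(S' → ε) = { $, 'e' }
D has a single production, so nothing to check there.

Conflict found: Predict set conflict for S': { 'e' }
The grammar is NOT LL(1).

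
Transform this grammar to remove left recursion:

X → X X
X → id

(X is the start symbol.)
X is directly left-recursive. The standard transformation for
  A → A α₁ | ... | A α_m | β₁ | ... | β_n
is
  A  → β₁ A' | ... | β_n A'
  A' → α₁ A' | ... | α_m A' | ε

X → id becomes X → id X'
X → X X becomes X' → X X'
Add X' → ε

Resulting grammar:
X → id X'
X' → X X'
X' → ε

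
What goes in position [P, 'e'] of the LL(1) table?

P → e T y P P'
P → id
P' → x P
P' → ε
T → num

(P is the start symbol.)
To find M[P, 'e'], we find productions for P where 'e' is in the predict set (PREDICT(N → α) = (FIRST(α) \ {ε}) ∪ (FOLLOW(N) if α ⇒* ε)).

P → e T y P P': PREDICT = { 'e' }
  'e' is in predict set, so this production goes in M[P, 'e']
P → id: PREDICT = { 'id' }

M[P, 'e'] = P → e T y P P'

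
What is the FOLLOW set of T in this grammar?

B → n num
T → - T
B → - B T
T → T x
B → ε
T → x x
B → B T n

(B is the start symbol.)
In T → - T: T is at the end; this adds FOLLOW(T) to itself — nothing new
In B → - B T: T is at the end, add FOLLOW(B)
In T → T x: T is followed by x, add FIRST(x) \ {ε} = { 'x' }
In B → B T n: T is followed by n, add FIRST(n) \ {ε} = { 'n' }

The FOLLOW sets referred to above (computed the same way, to a fixed point):
  FOLLOW(B) = { $, '-', 'x' }

Taking the union: FOLLOW(T) = { $, '-', 'n', 'x' }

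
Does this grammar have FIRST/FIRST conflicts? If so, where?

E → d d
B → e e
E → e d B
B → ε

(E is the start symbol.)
No FIRST/FIRST conflicts.

Productions for E:
  E → d d: FIRST = { 'd' }
  E → e d B: FIRST = { 'e' }
Productions for B:
  B → e e: FIRST = { 'e' }
  B → ε: FIRST = { ε }

All alternatives of each non-terminal have pairwise disjoint FIRST sets.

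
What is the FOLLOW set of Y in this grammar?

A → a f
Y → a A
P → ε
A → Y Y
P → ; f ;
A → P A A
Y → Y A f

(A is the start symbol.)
{ $, ';', 'a', 'f' }

To compute FOLLOW(Y), find every occurrence of Y on a right-hand side N → α Y β: add FIRST(β) \ {ε}, and if β is empty or nullable also add FOLLOW(N). Iterate to a fixed point.

In A → Y Y: Y is followed by Y, add FIRST(Y) \ {ε} = { 'a' }
In A → Y Y: Y is at the end, add FOLLOW(A)
In Y → Y A f: Y is followed by A f, add FIRST(A f) \ {ε} = { ';', 'a' }

The FOLLOW sets referred to above (computed the same way, to a fixed point):
  FOLLOW(A) = { $, ';', 'a', 'f' }

Taking the union: FOLLOW(Y) = { $, ';', 'a', 'f' }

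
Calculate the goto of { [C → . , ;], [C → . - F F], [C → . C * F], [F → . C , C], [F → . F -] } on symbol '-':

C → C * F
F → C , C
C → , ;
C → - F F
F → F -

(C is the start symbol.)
GOTO(I, '-') = CLOSURE({ [A → αX.β] : [A → α.Xβ] ∈ I, X = '-' })

Items with dot before '-', with the dot advanced:
  [C → . - F F] → [C → - . F F]
Closure of the advanced items:
  [C → - . F F] has the dot before F: add [F → . C , C], [F → . F -]
  [F → . C , C] has the dot before C: add [C → . C * F], [C → . , ;], [C → . - F F]

GOTO = { [C → - . F F], [C → . , ;], [C → . - F F], [C → . C * F], [F → . C , C], [F → . F -] }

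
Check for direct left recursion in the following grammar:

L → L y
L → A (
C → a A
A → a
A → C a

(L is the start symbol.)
Direct left recursion occurs when N → N α for some non-terminal N (the right-hand side begins with the left-hand side itself).

L → L y: LEFT RECURSIVE (starts with L)
L → A (: starts with A
C → a A: starts with a
A → a: starts with a
A → C a: starts with C

The grammar has direct left recursion on: L.

Answer: Yes, L is left-recursive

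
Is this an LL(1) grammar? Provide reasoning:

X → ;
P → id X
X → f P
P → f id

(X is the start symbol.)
A grammar is LL(1) if for each non-terminal N with multiple productions, the predict sets of those productions are pairwise disjoint, where PREDICT(N → α) = (FIRST(α) \ {ε}) ∪ (FOLLOW(N) if α ⇒* ε).

For X:
  PREDICT(X → ';') = { ';' }
  PREDICT(X → f P) = { 'f' }
For P:
  PREDICT(P → id X) = { 'id' }
  PREDICT(P → f id) = { 'f' }

All predict sets are disjoint. The grammar IS LL(1).

Answer: Yes, the grammar is LL(1).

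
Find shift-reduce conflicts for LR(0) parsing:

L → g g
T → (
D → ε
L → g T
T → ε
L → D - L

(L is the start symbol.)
Yes — I0: [D → .] vs [L → . g T]; I3: [T → .] vs [L → g . g]; I7: [D → .] vs [L → . g T]

A shift-reduce conflict occurs when an LR(0) state has both:
  - a complete (reduce) item [A → α .] (dot at the end), and
  - a shift item [B → β . c γ] (dot before a terminal).

Augment with L' → L and build the canonical LR(0) collection (I0 = CLOSURE({[L' → . L]}), then GOTO on every symbol after a dot until no new states appear). It has 9 states:
  I0: { [D → .], [L → . D - L], [L → . g T], [L → . g g], [L' → . L] }  — shift, reduce
  I1: { [L → D . - L] }  — shift
  I2: { [L' → L .] }  — accept
  I3: { [L → g . T], [L → g . g], [T → . (], [T → .] }  — shift, reduce
  I4: { [T → ( .] }  — reduce
  I5: { [L → g T .] }  — reduce
  I6: { [L → g g .] }  — reduce
  I7: { [D → .], [L → . D - L], [L → . g T], [L → . g g], [L → D - . L] }  — shift, reduce
  I8: { [L → D - L .] }  — reduce

I0 contains reduce item [D → .] and shift items [L → . g T], [L → . g g] — shift-reduce conflict.
I3 contains reduce item [T → .] and shift items [L → g . g], [T → . (] — shift-reduce conflict.
I7 contains reduce item [D → .] and shift items [L → . g T], [L → . g g] — shift-reduce conflict.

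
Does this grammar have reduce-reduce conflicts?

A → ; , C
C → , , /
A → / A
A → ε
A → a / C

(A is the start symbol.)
No reduce-reduce conflicts

A reduce-reduce conflict occurs when an LR(0) state has two complete items [A → α .] and [B → β .] — both call for a reduction, and with no lookahead the parser cannot choose between them.

Augment with A' → A and build the canonical LR(0) collection (I0 = CLOSURE({[A' → . A]}), then GOTO on every symbol after a dot until no new states appear). It has 13 states:
  I0: { [A → . / A], [A → . ; , C], [A → . a / C], [A → .], [A' → . A] }  — shift, reduce
  I1: { [A → . / A], [A → . ; , C], [A → . a / C], [A → .], [A → / . A] }  — shift, reduce
  I2: { [A → ; . , C] }  — shift
  I3: { [A' → A .] }  — accept
  I4: { [A → a . / C] }  — shift
  I5: { [A → a / . C], [C → . , , /] }  — shift
  I6: { [C → , . , /] }  — shift
  I7: { [A → a / C .] }  — reduce
  I8: { [C → , , . /] }  — shift
  I9: { [C → , , / .] }  — reduce
  I10: { [A → ; , . C], [C → . , , /] }  — shift
  I11: { [A → ; , C .] }  — reduce
  I12: { [A → / A .] }  — reduce

No state contains more than one complete item.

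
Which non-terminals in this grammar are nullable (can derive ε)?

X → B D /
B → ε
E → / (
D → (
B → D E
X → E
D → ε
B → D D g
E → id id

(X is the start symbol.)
{ 'B', 'D' }

ε-productions: B → ε, D → ε
So B, D are immediately nullable.
No further non-terminal can be added: every production for the remaining non-terminals contains a terminal or a non-nullable non-terminal.
Nullable = { 'B', 'D' }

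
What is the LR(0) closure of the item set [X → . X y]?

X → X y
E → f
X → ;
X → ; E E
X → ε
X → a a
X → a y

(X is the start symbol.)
Start with: [X → . X y]
  [X → . X y] has the dot before X: add [X → . ;], [X → . ; E E], [X → .], [X → . a a], [X → . a y]
No further items can be added.

CLOSURE = { [X → . ; E E], [X → . ;], [X → . X y], [X → . a a], [X → . a y], [X → .] }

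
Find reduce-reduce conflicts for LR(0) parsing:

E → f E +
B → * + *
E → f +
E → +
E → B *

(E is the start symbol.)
Yes — I6: [E → + .] vs [E → f + .]

A reduce-reduce conflict occurs when an LR(0) state has two complete items [A → α .] and [B → β .] — both call for a reduction, and with no lookahead the parser cannot choose between them.

Augment with E' → E and build the canonical LR(0) collection (I0 = CLOSURE({[E' → . E]}), then GOTO on every symbol after a dot until no new states appear). It has 12 states:
  I0: { [B → . * + *], [E → . +], [E → . B *], [E → . f +], [E → . f E +], [E' → . E] }  — shift
  I1: { [B → * . + *] }  — shift
  I2: { [E → + .] }  — reduce
  I3: { [E → B . *] }  — shift
  I4: { [E' → E .] }  — accept
  I5: { [B → . * + *], [E → . +], [E → . B *], [E → . f +], [E → . f E +], [E → f . +], [E → f . E +] }  — shift
  I6: { [E → + .], [E → f + .] }  — 2 reduces
  I7: { [E → f E . +] }  — shift
  I8: { [E → f E + .] }  — reduce
  I9: { [E → B * .] }  — reduce
  I10: { [B → * + . *] }  — shift
  I11: { [B → * + * .] }  — reduce

I6 contains complete items [E → + .], [E → f + .] — reduce-reduce conflict.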